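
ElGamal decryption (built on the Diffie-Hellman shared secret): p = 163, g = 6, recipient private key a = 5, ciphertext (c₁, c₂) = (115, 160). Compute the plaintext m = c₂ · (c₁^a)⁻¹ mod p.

55

Shared mask s = c₁^a mod p = 115^5 mod 163.
115^1 ≡ 115 (mod 163)
115^2 = (115^1)^2 ≡ 115^2 = 13225 ≡ 22 (mod 163)
115^4 = (115^2)^2 ≡ 22^2 = 484 ≡ 158 (mod 163)
115^5 = 115^4 · 115^1 ≡ 158 · 115 ≡ 77 (mod 163).
So s = 77; s⁻¹ ≡ 36 (mod 163).
m = c₂ · s⁻¹ mod 163 = 160 · 36 mod 163 = 55.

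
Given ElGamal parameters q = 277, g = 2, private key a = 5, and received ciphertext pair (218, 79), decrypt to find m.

194

Shared mask s = c₁^a mod q = 218^5 mod 277.
218^1 ≡ 218 (mod 277)
218^2 = (218^1)^2 ≡ 218^2 = 47524 ≡ 157 (mod 277)
218^4 = (218^2)^2 ≡ 157^2 = 24649 ≡ 273 (mod 277)
218^5 = 218^4 · 218^1 ≡ 273 · 218 ≡ 236 (mod 277).
So s = 236; s⁻¹ ≡ 27 (mod 277).
m = c₂ · s⁻¹ mod 277 = 79 · 27 mod 277 = 194.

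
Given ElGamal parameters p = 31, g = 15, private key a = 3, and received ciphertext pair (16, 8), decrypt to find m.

Shared mask s = c₁^a mod p = 16^3 mod 31.
16^1 ≡ 16 (mod 31)
16^2 = (16^1)^2 ≡ 16^2 = 256 ≡ 8 (mod 31)
16^3 = 16^2 · 16^1 ≡ 8 · 16 ≡ 4 (mod 31).
So s = 4; s⁻¹ ≡ 8 (mod 31).
m = c₂ · s⁻¹ mod 31 = 8 · 8 mod 31 = 2.

2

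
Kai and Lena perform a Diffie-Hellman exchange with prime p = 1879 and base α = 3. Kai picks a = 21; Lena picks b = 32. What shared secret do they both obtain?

1568

Lena sends B = α^b mod p = 3^32 mod 1879.
3^1 ≡ 3 (mod 1879)
3^2 = (3^1)^2 ≡ 3^2 = 9 ≡ 9 (mod 1879)
3^4 = (3^2)^2 ≡ 9^2 = 81 ≡ 81 (mod 1879)
3^8 = (3^4)^2 ≡ 81^2 = 6561 ≡ 924 (mod 1879)
3^16 = (3^8)^2 ≡ 924^2 = 853776 ≡ 710 (mod 1879)
3^32 = (3^16)^2 ≡ 710^2 = 504100 ≡ 528 (mod 1879)
So B = 528. Kai then computes K = B^a mod p = 528^21 mod 1879.
528^1 ≡ 528 (mod 1879)
528^2 = (528^1)^2 ≡ 528^2 = 278784 ≡ 692 (mod 1879)
528^4 = (528^2)^2 ≡ 692^2 = 478864 ≡ 1598 (mod 1879)
528^8 = (528^4)^2 ≡ 1598^2 = 2553604 ≡ 43 (mod 1879)
528^16 = (528^8)^2 ≡ 43^2 = 1849 ≡ 1849 (mod 1879)
528^21 = 528^16 · 528^4 · 528^1 ≡ 1849 · 1598 · 528 ≡ 1568 (mod 1879).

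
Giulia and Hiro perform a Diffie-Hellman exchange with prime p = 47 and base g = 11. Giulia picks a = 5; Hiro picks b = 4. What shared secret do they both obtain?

Hiro sends B = g^b mod p = 11^4 mod 47.
11^1 ≡ 11 (mod 47)
11^2 = (11^1)^2 ≡ 11^2 = 121 ≡ 27 (mod 47)
11^4 = (11^2)^2 ≡ 27^2 = 729 ≡ 24 (mod 47)
So B = 24. Giulia then computes K = B^a mod p = 24^5 mod 47.
24^1 ≡ 24 (mod 47)
24^2 = (24^1)^2 ≡ 24^2 = 576 ≡ 12 (mod 47)
24^4 = (24^2)^2 ≡ 12^2 = 144 ≡ 3 (mod 47)
24^5 = 24^4 · 24^1 ≡ 3 · 24 ≡ 25 (mod 47).

25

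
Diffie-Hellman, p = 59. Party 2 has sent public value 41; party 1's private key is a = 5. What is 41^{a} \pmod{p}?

Shared key K = 41^5 mod 59.
41^1 ≡ 41 (mod 59)
41^2 = (41^1)^2 ≡ 41^2 = 1681 ≡ 29 (mod 59)
41^4 = (41^2)^2 ≡ 29^2 = 841 ≡ 15 (mod 59)
41^5 = 41^4 · 41^1 ≡ 15 · 41 ≡ 25 (mod 59).

25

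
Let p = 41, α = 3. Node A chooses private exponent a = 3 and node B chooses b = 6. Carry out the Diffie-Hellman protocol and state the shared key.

9

Node B sends B = α^b mod p = 3^6 mod 41.
3^1 ≡ 3 (mod 41)
3^2 = (3^1)^2 ≡ 3^2 = 9 ≡ 9 (mod 41)
3^4 = (3^2)^2 ≡ 9^2 = 81 ≡ 40 (mod 41)
3^6 = 3^4 · 3^2 ≡ 40 · 9 ≡ 32 (mod 41).
So B = 32. Node A then computes K = B^a mod p = 32^3 mod 41.
32^1 ≡ 32 (mod 41)
32^2 = (32^1)^2 ≡ 32^2 = 1024 ≡ 40 (mod 41)
32^3 = 32^2 · 32^1 ≡ 40 · 32 ≡ 9 (mod 41).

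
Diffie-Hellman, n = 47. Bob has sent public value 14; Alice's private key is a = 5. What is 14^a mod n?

3

Shared key K = 14^5 mod 47.
14^1 ≡ 14 (mod 47)
14^2 = (14^1)^2 ≡ 14^2 = 196 ≡ 8 (mod 47)
14^4 = (14^2)^2 ≡ 8^2 = 64 ≡ 17 (mod 47)
14^5 = 14^4 · 14^1 ≡ 17 · 14 ≡ 3 (mod 47).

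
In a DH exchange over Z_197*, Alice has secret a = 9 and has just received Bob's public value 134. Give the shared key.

136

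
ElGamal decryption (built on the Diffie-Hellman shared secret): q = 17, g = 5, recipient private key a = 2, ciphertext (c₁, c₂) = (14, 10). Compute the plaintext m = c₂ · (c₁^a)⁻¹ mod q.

Shared mask s = c₁^a mod q = 14^2 mod 17.
14^1 ≡ 14 (mod 17)
14^2 = (14^1)^2 ≡ 14^2 = 196 ≡ 9 (mod 17)
So s = 9; s⁻¹ ≡ 2 (mod 17).
m = c₂ · s⁻¹ mod 17 = 10 · 2 mod 17 = 3.

3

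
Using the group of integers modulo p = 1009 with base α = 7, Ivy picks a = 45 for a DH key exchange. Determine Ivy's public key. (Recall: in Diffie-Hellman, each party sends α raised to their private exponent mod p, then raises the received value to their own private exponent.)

Public value = 7^45 (mod 1009).
7^1 ≡ 7 (mod 1009)
7^2 = (7^1)^2 ≡ 7^2 = 49 ≡ 49 (mod 1009)
7^4 = (7^2)^2 ≡ 49^2 = 2401 ≡ 383 (mod 1009)
7^8 = (7^4)^2 ≡ 383^2 = 146689 ≡ 384 (mod 1009)
7^16 = (7^8)^2 ≡ 384^2 = 147456 ≡ 142 (mod 1009)
7^32 = (7^16)^2 ≡ 142^2 = 20164 ≡ 993 (mod 1009)
7^45 = 7^32 · 7^8 · 7^4 · 7^1 ≡ 993 · 384 · 383 · 7 ≡ 870 (mod 1009).

870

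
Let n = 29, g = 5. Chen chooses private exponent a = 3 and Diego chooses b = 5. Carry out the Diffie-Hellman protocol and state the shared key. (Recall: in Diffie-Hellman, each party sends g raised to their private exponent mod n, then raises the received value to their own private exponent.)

5

Diego sends B = g^b mod n = 5^5 mod 29.
5^1 ≡ 5 (mod 29)
5^2 = (5^1)^2 ≡ 5^2 = 25 ≡ 25 (mod 29)
5^4 = (5^2)^2 ≡ 25^2 = 625 ≡ 16 (mod 29)
5^5 = 5^4 · 5^1 ≡ 16 · 5 ≡ 22 (mod 29).
So B = 22. Chen then computes K = B^a mod n = 22^3 mod 29.
22^1 ≡ 22 (mod 29)
22^2 = (22^1)^2 ≡ 22^2 = 484 ≡ 20 (mod 29)
22^3 = 22^2 · 22^1 ≡ 20 · 22 ≡ 5 (mod 29).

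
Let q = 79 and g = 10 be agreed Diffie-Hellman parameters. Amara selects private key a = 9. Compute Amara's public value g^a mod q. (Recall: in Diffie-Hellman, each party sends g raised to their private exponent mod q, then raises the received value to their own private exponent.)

67

Public value = 10^9 mod 79.
10^1 ≡ 10 (mod 79)
10^2 = (10^1)^2 ≡ 10^2 = 100 ≡ 21 (mod 79)
10^4 = (10^2)^2 ≡ 21^2 = 441 ≡ 46 (mod 79)
10^8 = (10^4)^2 ≡ 46^2 = 2116 ≡ 62 (mod 79)
10^9 = 10^8 · 10^1 ≡ 62 · 10 ≡ 67 (mod 79).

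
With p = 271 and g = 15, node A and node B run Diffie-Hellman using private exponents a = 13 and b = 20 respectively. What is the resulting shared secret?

217

Node A sends A = g^a mod p = 15^13 mod 271.
15^1 ≡ 15 (mod 271)
15^2 = (15^1)^2 ≡ 15^2 = 225 ≡ 225 (mod 271)
15^4 = (15^2)^2 ≡ 225^2 = 50625 ≡ 219 (mod 271)
15^8 = (15^4)^2 ≡ 219^2 = 47961 ≡ 265 (mod 271)
15^13 = 15^8 · 15^4 · 15^1 ≡ 265 · 219 · 15 ≡ 73 (mod 271).
So A = 73. Node B then computes K = A^b mod p = 73^20 mod 271.
73^1 ≡ 73 (mod 271)
73^2 = (73^1)^2 ≡ 73^2 = 5329 ≡ 180 (mod 271)
73^4 = (73^2)^2 ≡ 180^2 = 32400 ≡ 151 (mod 271)
73^8 = (73^4)^2 ≡ 151^2 = 22801 ≡ 37 (mod 271)
73^16 = (73^8)^2 ≡ 37^2 = 1369 ≡ 14 (mod 271)
73^20 = 73^16 · 73^4 ≡ 14 · 151 ≡ 217 (mod 271).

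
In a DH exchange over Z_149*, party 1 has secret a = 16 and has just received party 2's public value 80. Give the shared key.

140

Shared key K = 80^16 mod 149.
80^1 ≡ 80 (mod 149)
80^2 = (80^1)^2 ≡ 80^2 = 6400 ≡ 142 (mod 149)
80^4 = (80^2)^2 ≡ 142^2 = 20164 ≡ 49 (mod 149)
80^8 = (80^4)^2 ≡ 49^2 = 2401 ≡ 17 (mod 149)
80^16 = (80^8)^2 ≡ 17^2 = 289 ≡ 140 (mod 149)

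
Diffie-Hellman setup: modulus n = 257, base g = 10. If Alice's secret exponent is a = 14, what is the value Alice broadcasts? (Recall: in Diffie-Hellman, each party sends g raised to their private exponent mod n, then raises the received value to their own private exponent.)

195

Public value = 10^14 mod 257.
10^1 ≡ 10 (mod 257)
10^2 = (10^1)^2 ≡ 10^2 = 100 ≡ 100 (mod 257)
10^4 = (10^2)^2 ≡ 100^2 = 10000 ≡ 234 (mod 257)
10^8 = (10^4)^2 ≡ 234^2 = 54756 ≡ 15 (mod 257)
10^14 = 10^8 · 10^4 · 10^2 ≡ 15 · 234 · 100 ≡ 195 (mod 257).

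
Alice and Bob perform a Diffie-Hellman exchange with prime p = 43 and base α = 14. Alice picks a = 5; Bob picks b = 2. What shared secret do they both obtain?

13

Alice sends A = α^a mod p = 14^5 mod 43.
14^1 ≡ 14 (mod 43)
14^2 = (14^1)^2 ≡ 14^2 = 196 ≡ 24 (mod 43)
14^4 = (14^2)^2 ≡ 24^2 = 576 ≡ 17 (mod 43)
14^5 = 14^4 · 14^1 ≡ 17 · 14 ≡ 23 (mod 43).
So A = 23. Bob then computes K = A^b mod p = 23^2 mod 43.
23^1 ≡ 23 (mod 43)
23^2 = (23^1)^2 ≡ 23^2 = 529 ≡ 13 (mod 43)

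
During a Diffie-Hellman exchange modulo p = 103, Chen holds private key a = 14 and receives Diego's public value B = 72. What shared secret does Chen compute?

30

Shared key K = 72^14 mod 103.
72^1 ≡ 72 (mod 103)
72^2 = (72^1)^2 ≡ 72^2 = 5184 ≡ 34 (mod 103)
72^4 = (72^2)^2 ≡ 34^2 = 1156 ≡ 23 (mod 103)
72^8 = (72^4)^2 ≡ 23^2 = 529 ≡ 14 (mod 103)
72^14 = 72^8 · 72^4 · 72^2 ≡ 14 · 23 · 34 ≡ 30 (mod 103).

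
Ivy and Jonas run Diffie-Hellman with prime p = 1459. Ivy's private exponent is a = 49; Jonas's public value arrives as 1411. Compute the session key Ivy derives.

92

Shared key K = 1411^49 mod 1459.
1411^1 ≡ 1411 (mod 1459)
1411^2 = (1411^1)^2 ≡ 1411^2 = 1990921 ≡ 845 (mod 1459)
1411^4 = (1411^2)^2 ≡ 845^2 = 714025 ≡ 574 (mod 1459)
1411^8 = (1411^4)^2 ≡ 574^2 = 329476 ≡ 1201 (mod 1459)
1411^16 = (1411^8)^2 ≡ 1201^2 = 1442401 ≡ 909 (mod 1459)
1411^32 = (1411^16)^2 ≡ 909^2 = 826281 ≡ 487 (mod 1459)
1411^49 = 1411^32 · 1411^16 · 1411^1 ≡ 487 · 909 · 1411 ≡ 92 (mod 1459).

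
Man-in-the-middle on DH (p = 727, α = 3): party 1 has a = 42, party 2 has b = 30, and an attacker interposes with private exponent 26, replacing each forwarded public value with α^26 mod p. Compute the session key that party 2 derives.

512

Party 2 receives an attacker's public value M = 3^26 mod 727 instead of the honest one.
3^1 ≡ 3 (mod 727)
3^2 = (3^1)^2 ≡ 3^2 = 9 ≡ 9 (mod 727)
3^4 = (3^2)^2 ≡ 9^2 = 81 ≡ 81 (mod 727)
3^8 = (3^4)^2 ≡ 81^2 = 6561 ≡ 18 (mod 727)
3^16 = (3^8)^2 ≡ 18^2 = 324 ≡ 324 (mod 727)
3^26 = 3^16 · 3^8 · 3^2 ≡ 324 · 18 · 9 ≡ 144 (mod 727).
So M = 144. Party 2 computes K = M^30 mod 727.
144^1 ≡ 144 (mod 727)
144^2 = (144^1)^2 ≡ 144^2 = 20736 ≡ 380 (mod 727)
144^4 = (144^2)^2 ≡ 380^2 = 144400 ≡ 454 (mod 727)
144^8 = (144^4)^2 ≡ 454^2 = 206116 ≡ 375 (mod 727)
144^16 = (144^8)^2 ≡ 375^2 = 140625 ≡ 314 (mod 727)
144^30 = 144^16 · 144^8 · 144^4 · 144^2 ≡ 314 · 375 · 454 · 380 ≡ 512 (mod 727).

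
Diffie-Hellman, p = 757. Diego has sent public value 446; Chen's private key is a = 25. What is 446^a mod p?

526

Shared key K = 446^25 mod 757.
446^1 ≡ 446 (mod 757)
446^2 = (446^1)^2 ≡ 446^2 = 198916 ≡ 582 (mod 757)
446^4 = (446^2)^2 ≡ 582^2 = 338724 ≡ 345 (mod 757)
446^8 = (446^4)^2 ≡ 345^2 = 119025 ≡ 176 (mod 757)
446^16 = (446^8)^2 ≡ 176^2 = 30976 ≡ 696 (mod 757)
446^25 = 446^16 · 446^8 · 446^1 ≡ 696 · 176 · 446 ≡ 526 (mod 757).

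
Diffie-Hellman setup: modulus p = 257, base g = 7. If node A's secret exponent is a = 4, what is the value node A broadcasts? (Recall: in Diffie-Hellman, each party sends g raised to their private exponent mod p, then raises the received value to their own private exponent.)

88

Public value = 7^4 mod 257.
7^1 ≡ 7 (mod 257)
7^2 = (7^1)^2 ≡ 7^2 = 49 ≡ 49 (mod 257)
7^4 = (7^2)^2 ≡ 49^2 = 2401 ≡ 88 (mod 257)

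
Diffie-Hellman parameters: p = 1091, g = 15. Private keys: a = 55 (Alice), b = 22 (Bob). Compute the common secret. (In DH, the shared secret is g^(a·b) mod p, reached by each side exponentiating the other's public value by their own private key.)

Alice sends A = g^a mod p = 15^55 mod 1091.
15^1 ≡ 15 (mod 1091)
15^2 = (15^1)^2 ≡ 15^2 = 225 ≡ 225 (mod 1091)
15^4 = (15^2)^2 ≡ 225^2 = 50625 ≡ 439 (mod 1091)
15^8 = (15^4)^2 ≡ 439^2 = 192721 ≡ 705 (mod 1091)
15^16 = (15^8)^2 ≡ 705^2 = 497025 ≡ 620 (mod 1091)
15^32 = (15^16)^2 ≡ 620^2 = 384400 ≡ 368 (mod 1091)
15^55 = 15^32 · 15^16 · 15^4 · 15^2 · 15^1 ≡ 368 · 620 · 439 · 225 · 15 ≡ 81 (mod 1091).
So A = 81. Bob then computes K = A^b mod p = 81^22 mod 1091.
81^1 ≡ 81 (mod 1091)
81^2 = (81^1)^2 ≡ 81^2 = 6561 ≡ 15 (mod 1091)
81^4 = (81^2)^2 ≡ 15^2 = 225 ≡ 225 (mod 1091)
81^8 = (81^4)^2 ≡ 225^2 = 50625 ≡ 439 (mod 1091)
81^16 = (81^8)^2 ≡ 439^2 = 192721 ≡ 705 (mod 1091)
81^22 = 81^16 · 81^4 · 81^2 ≡ 705 · 225 · 15 ≡ 995 (mod 1091).

995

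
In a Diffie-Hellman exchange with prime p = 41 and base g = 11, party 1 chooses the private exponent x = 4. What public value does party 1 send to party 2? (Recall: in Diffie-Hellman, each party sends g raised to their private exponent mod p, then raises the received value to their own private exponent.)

Public value = 11^4 mod 41.
11^1 ≡ 11 (mod 41)
11^2 = (11^1)^2 ≡ 11^2 = 121 ≡ 39 (mod 41)
11^4 = (11^2)^2 ≡ 39^2 = 1521 ≡ 4 (mod 41)

4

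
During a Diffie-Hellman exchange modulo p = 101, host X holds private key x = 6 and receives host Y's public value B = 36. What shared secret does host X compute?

Shared key K = 36^6 mod 101.
36^1 ≡ 36 (mod 101)
36^2 = (36^1)^2 ≡ 36^2 = 1296 ≡ 84 (mod 101)
36^4 = (36^2)^2 ≡ 84^2 = 7056 ≡ 87 (mod 101)
36^6 = 36^4 · 36^2 ≡ 87 · 84 ≡ 36 (mod 101).

36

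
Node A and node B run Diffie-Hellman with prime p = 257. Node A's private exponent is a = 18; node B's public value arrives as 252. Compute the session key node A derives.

228

Shared key K = 252^18 mod 257.
252^1 ≡ 252 (mod 257)
252^2 = (252^1)^2 ≡ 252^2 = 63504 ≡ 25 (mod 257)
252^4 = (252^2)^2 ≡ 25^2 = 625 ≡ 111 (mod 257)
252^8 = (252^4)^2 ≡ 111^2 = 12321 ≡ 242 (mod 257)
252^16 = (252^8)^2 ≡ 242^2 = 58564 ≡ 225 (mod 257)
252^18 = 252^16 · 252^2 ≡ 225 · 25 ≡ 228 (mod 257).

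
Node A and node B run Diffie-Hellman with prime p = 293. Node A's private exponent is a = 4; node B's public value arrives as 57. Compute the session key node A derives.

Shared key K = 57^4 mod 293.
57^1 ≡ 57 (mod 293)
57^2 = (57^1)^2 ≡ 57^2 = 3249 ≡ 26 (mod 293)
57^4 = (57^2)^2 ≡ 26^2 = 676 ≡ 90 (mod 293)

90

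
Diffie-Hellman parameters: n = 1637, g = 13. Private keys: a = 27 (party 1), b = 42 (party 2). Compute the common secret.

781

Party 2 sends B = g^b mod n = 13^42 mod 1637.
13^1 ≡ 13 (mod 1637)
13^2 = (13^1)^2 ≡ 13^2 = 169 ≡ 169 (mod 1637)
13^4 = (13^2)^2 ≡ 169^2 = 28561 ≡ 732 (mod 1637)
13^8 = (13^4)^2 ≡ 732^2 = 535824 ≡ 525 (mod 1637)
13^16 = (13^8)^2 ≡ 525^2 = 275625 ≡ 609 (mod 1637)
13^32 = (13^16)^2 ≡ 609^2 = 370881 ≡ 919 (mod 1637)
13^42 = 13^32 · 13^8 · 13^2 ≡ 919 · 525 · 169 ≡ 942 (mod 1637).
So B = 942. Party 1 then computes K = B^a mod n = 942^27 mod 1637.
942^1 ≡ 942 (mod 1637)
942^2 = (942^1)^2 ≡ 942^2 = 887364 ≡ 110 (mod 1637)
942^4 = (942^2)^2 ≡ 110^2 = 12100 ≡ 641 (mod 1637)
942^8 = (942^4)^2 ≡ 641^2 = 410881 ≡ 1631 (mod 1637)
942^16 = (942^8)^2 ≡ 1631^2 = 2660161 ≡ 36 (mod 1637)
942^27 = 942^16 · 942^8 · 942^2 · 942^1 ≡ 36 · 1631 · 110 · 942 ≡ 781 (mod 1637).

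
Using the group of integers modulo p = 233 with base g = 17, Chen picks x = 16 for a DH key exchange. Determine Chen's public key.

92

Public value = 17^{16} \pmod{233}.
17^1 ≡ 17 (mod 233)
17^2 = (17^1)^2 ≡ 17^2 = 289 ≡ 56 (mod 233)
17^4 = (17^2)^2 ≡ 56^2 = 3136 ≡ 107 (mod 233)
17^8 = (17^4)^2 ≡ 107^2 = 11449 ≡ 32 (mod 233)
17^16 = (17^8)^2 ≡ 32^2 = 1024 ≡ 92 (mod 233)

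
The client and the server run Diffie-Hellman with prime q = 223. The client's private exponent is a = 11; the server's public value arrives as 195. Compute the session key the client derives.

207

Shared key K = 195^11 mod 223.
195^1 ≡ 195 (mod 223)
195^2 = (195^1)^2 ≡ 195^2 = 38025 ≡ 115 (mod 223)
195^4 = (195^2)^2 ≡ 115^2 = 13225 ≡ 68 (mod 223)
195^8 = (195^4)^2 ≡ 68^2 = 4624 ≡ 164 (mod 223)
195^11 = 195^8 · 195^2 · 195^1 ≡ 164 · 115 · 195 ≡ 207 (mod 223).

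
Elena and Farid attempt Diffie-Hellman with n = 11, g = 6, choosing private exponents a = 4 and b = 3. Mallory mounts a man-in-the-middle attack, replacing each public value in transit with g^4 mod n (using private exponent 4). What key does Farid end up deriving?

3

Farid receives Mallory's public value M = 6^4 mod 11 instead of the honest one.
6^1 ≡ 6 (mod 11)
6^2 = (6^1)^2 ≡ 6^2 = 36 ≡ 3 (mod 11)
6^4 = (6^2)^2 ≡ 3^2 = 9 ≡ 9 (mod 11)
So M = 9. Farid computes K = M^3 mod 11.
9^1 ≡ 9 (mod 11)
9^2 = (9^1)^2 ≡ 9^2 = 81 ≡ 4 (mod 11)
9^3 = 9^2 · 9^1 ≡ 4 · 9 ≡ 3 (mod 11).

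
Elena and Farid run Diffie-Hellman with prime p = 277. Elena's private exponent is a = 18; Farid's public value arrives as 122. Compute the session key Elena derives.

Shared key K = 122^18 mod 277.
122^1 ≡ 122 (mod 277)
122^2 = (122^1)^2 ≡ 122^2 = 14884 ≡ 203 (mod 277)
122^4 = (122^2)^2 ≡ 203^2 = 41209 ≡ 213 (mod 277)
122^8 = (122^4)^2 ≡ 213^2 = 45369 ≡ 218 (mod 277)
122^16 = (122^8)^2 ≡ 218^2 = 47524 ≡ 157 (mod 277)
122^18 = 122^16 · 122^2 ≡ 157 · 203 ≡ 16 (mod 277).

16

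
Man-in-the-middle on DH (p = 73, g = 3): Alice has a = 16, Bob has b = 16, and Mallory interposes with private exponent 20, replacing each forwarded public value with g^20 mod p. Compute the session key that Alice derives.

Alice receives Mallory's public value M = 3^20 mod 73 instead of the honest one.
3^1 ≡ 3 (mod 73)
3^2 = (3^1)^2 ≡ 3^2 = 9 ≡ 9 (mod 73)
3^4 = (3^2)^2 ≡ 9^2 = 81 ≡ 8 (mod 73)
3^8 = (3^4)^2 ≡ 8^2 = 64 ≡ 64 (mod 73)
3^16 = (3^8)^2 ≡ 64^2 = 4096 ≡ 8 (mod 73)
3^20 = 3^16 · 3^4 ≡ 8 · 8 ≡ 64 (mod 73).
So M = 64. Alice computes K = M^16 mod 73.
64^1 ≡ 64 (mod 73)
64^2 = (64^1)^2 ≡ 64^2 = 4096 ≡ 8 (mod 73)
64^4 = (64^2)^2 ≡ 8^2 = 64 ≡ 64 (mod 73)
64^8 = (64^4)^2 ≡ 64^2 = 4096 ≡ 8 (mod 73)
64^16 = (64^8)^2 ≡ 8^2 = 64 ≡ 64 (mod 73)

64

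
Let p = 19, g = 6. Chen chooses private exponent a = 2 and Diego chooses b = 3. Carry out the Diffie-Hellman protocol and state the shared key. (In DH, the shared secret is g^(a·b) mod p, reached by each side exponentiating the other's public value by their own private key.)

Diego sends B = g^b mod p = 6^3 mod 19.
6^1 ≡ 6 (mod 19)
6^2 = (6^1)^2 ≡ 6^2 = 36 ≡ 17 (mod 19)
6^3 = 6^2 · 6^1 ≡ 17 · 6 ≡ 7 (mod 19).
So B = 7. Chen then computes K = B^a mod p = 7^2 mod 19.
7^1 ≡ 7 (mod 19)
7^2 = (7^1)^2 ≡ 7^2 = 49 ≡ 11 (mod 19)

11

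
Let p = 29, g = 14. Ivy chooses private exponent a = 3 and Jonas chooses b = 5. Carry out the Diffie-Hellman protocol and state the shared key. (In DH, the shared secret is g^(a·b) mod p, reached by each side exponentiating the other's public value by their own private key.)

15

Ivy sends A = g^a mod p = 14^3 mod 29.
14^1 ≡ 14 (mod 29)
14^2 = (14^1)^2 ≡ 14^2 = 196 ≡ 22 (mod 29)
14^3 = 14^2 · 14^1 ≡ 22 · 14 ≡ 18 (mod 29).
So A = 18. Jonas then computes K = A^b mod p = 18^5 mod 29.
18^1 ≡ 18 (mod 29)
18^2 = (18^1)^2 ≡ 18^2 = 324 ≡ 5 (mod 29)
18^4 = (18^2)^2 ≡ 5^2 = 25 ≡ 25 (mod 29)
18^5 = 18^4 · 18^1 ≡ 25 · 18 ≡ 15 (mod 29).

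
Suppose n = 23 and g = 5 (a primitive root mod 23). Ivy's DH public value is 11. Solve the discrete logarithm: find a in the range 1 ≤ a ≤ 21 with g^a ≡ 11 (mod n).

9

Try successive powers of 5 modulo 23:
5^1 ≡ 5
5^2 ≡ 2
5^3 ≡ 10
5^4 ≡ 4
5^5 ≡ 20
5^6 ≡ 8
5^7 ≡ 17
5^8 ≡ 16
5^9 ≡ 11
Found: a = 9.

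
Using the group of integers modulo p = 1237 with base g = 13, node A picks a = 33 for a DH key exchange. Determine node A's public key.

Public value = 13^33 mod 1237.
13^1 ≡ 13 (mod 1237)
13^2 = (13^1)^2 ≡ 13^2 = 169 ≡ 169 (mod 1237)
13^4 = (13^2)^2 ≡ 169^2 = 28561 ≡ 110 (mod 1237)
13^8 = (13^4)^2 ≡ 110^2 = 12100 ≡ 967 (mod 1237)
13^16 = (13^8)^2 ≡ 967^2 = 935089 ≡ 1154 (mod 1237)
13^32 = (13^16)^2 ≡ 1154^2 = 1331716 ≡ 704 (mod 1237)
13^33 = 13^32 · 13^1 ≡ 704 · 13 ≡ 493 (mod 1237).

493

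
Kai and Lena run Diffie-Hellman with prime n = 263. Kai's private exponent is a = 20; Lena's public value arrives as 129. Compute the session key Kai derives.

Shared key K = 129^20 mod 263.
129^1 ≡ 129 (mod 263)
129^2 = (129^1)^2 ≡ 129^2 = 16641 ≡ 72 (mod 263)
129^4 = (129^2)^2 ≡ 72^2 = 5184 ≡ 187 (mod 263)
129^8 = (129^4)^2 ≡ 187^2 = 34969 ≡ 253 (mod 263)
129^16 = (129^8)^2 ≡ 253^2 = 64009 ≡ 100 (mod 263)
129^20 = 129^16 · 129^4 ≡ 100 · 187 ≡ 27 (mod 263).

27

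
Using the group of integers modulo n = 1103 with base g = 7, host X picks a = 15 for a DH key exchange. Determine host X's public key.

313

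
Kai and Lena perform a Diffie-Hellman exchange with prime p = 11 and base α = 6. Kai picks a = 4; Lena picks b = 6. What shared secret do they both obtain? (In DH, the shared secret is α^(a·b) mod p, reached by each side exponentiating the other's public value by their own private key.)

9

Kai sends A = α^a mod p = 6^4 mod 11.
6^1 ≡ 6 (mod 11)
6^2 = (6^1)^2 ≡ 6^2 = 36 ≡ 3 (mod 11)
6^4 = (6^2)^2 ≡ 3^2 = 9 ≡ 9 (mod 11)
So A = 9. Lena then computes K = A^b mod p = 9^6 mod 11.
9^1 ≡ 9 (mod 11)
9^2 = (9^1)^2 ≡ 9^2 = 81 ≡ 4 (mod 11)
9^4 = (9^2)^2 ≡ 4^2 = 16 ≡ 5 (mod 11)
9^6 = 9^4 · 9^2 ≡ 5 · 4 ≡ 9 (mod 11).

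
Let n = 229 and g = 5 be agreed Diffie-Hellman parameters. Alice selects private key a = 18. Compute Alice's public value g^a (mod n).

27

Public value = 5^18 (mod 229).
5^1 ≡ 5 (mod 229)
5^2 = (5^1)^2 ≡ 5^2 = 25 ≡ 25 (mod 229)
5^4 = (5^2)^2 ≡ 25^2 = 625 ≡ 167 (mod 229)
5^8 = (5^4)^2 ≡ 167^2 = 27889 ≡ 180 (mod 229)
5^16 = (5^8)^2 ≡ 180^2 = 32400 ≡ 111 (mod 229)
5^18 = 5^16 · 5^2 ≡ 111 · 25 ≡ 27 (mod 229).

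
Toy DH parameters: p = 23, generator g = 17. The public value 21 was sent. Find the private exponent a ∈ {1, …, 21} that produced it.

Try successive powers of 17 modulo 23:
17^1 ≡ 17
17^2 ≡ 13
17^3 ≡ 14
17^4 ≡ 8
17^5 ≡ 21
Found: a = 5.

5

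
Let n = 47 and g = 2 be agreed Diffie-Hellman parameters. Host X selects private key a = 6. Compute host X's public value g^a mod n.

17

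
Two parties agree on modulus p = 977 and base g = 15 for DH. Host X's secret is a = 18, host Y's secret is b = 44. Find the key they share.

101

Host Y sends B = g^b mod p = 15^44 mod 977.
15^1 ≡ 15 (mod 977)
15^2 = (15^1)^2 ≡ 15^2 = 225 ≡ 225 (mod 977)
15^4 = (15^2)^2 ≡ 225^2 = 50625 ≡ 798 (mod 977)
15^8 = (15^4)^2 ≡ 798^2 = 636804 ≡ 777 (mod 977)
15^16 = (15^8)^2 ≡ 777^2 = 603729 ≡ 920 (mod 977)
15^32 = (15^16)^2 ≡ 920^2 = 846400 ≡ 318 (mod 977)
15^44 = 15^32 · 15^8 · 15^4 ≡ 318 · 777 · 798 ≡ 396 (mod 977).
So B = 396. Host X then computes K = B^a mod p = 396^18 mod 977.
396^1 ≡ 396 (mod 977)
396^2 = (396^1)^2 ≡ 396^2 = 156816 ≡ 496 (mod 977)
396^4 = (396^2)^2 ≡ 496^2 = 246016 ≡ 789 (mod 977)
396^8 = (396^4)^2 ≡ 789^2 = 622521 ≡ 172 (mod 977)
396^16 = (396^8)^2 ≡ 172^2 = 29584 ≡ 274 (mod 977)
396^18 = 396^16 · 396^2 ≡ 274 · 496 ≡ 101 (mod 977).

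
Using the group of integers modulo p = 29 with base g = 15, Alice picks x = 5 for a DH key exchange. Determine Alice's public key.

10

Public value = 15^5 (mod 29).
15^1 ≡ 15 (mod 29)
15^2 = (15^1)^2 ≡ 15^2 = 225 ≡ 22 (mod 29)
15^4 = (15^2)^2 ≡ 22^2 = 484 ≡ 20 (mod 29)
15^5 = 15^4 · 15^1 ≡ 20 · 15 ≡ 10 (mod 29).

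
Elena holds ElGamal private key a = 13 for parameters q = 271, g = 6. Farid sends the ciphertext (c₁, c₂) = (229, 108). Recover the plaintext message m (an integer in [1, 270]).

23

Shared mask s = c₁^a mod q = 229^13 mod 271.
229^1 ≡ 229 (mod 271)
229^2 = (229^1)^2 ≡ 229^2 = 52441 ≡ 138 (mod 271)
229^4 = (229^2)^2 ≡ 138^2 = 19044 ≡ 74 (mod 271)
229^8 = (229^4)^2 ≡ 74^2 = 5476 ≡ 56 (mod 271)
229^13 = 229^8 · 229^4 · 229^1 ≡ 56 · 74 · 229 ≡ 205 (mod 271).
So s = 205; s⁻¹ ≡ 78 (mod 271).
m = c₂ · s⁻¹ mod 271 = 108 · 78 mod 271 = 23.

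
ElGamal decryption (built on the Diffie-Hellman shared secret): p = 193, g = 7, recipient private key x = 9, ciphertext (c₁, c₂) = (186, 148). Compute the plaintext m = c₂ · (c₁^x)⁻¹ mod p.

Shared mask s = c₁^x mod p = 186^9 mod 193.
186^1 ≡ 186 (mod 193)
186^2 = (186^1)^2 ≡ 186^2 = 34596 ≡ 49 (mod 193)
186^4 = (186^2)^2 ≡ 49^2 = 2401 ≡ 85 (mod 193)
186^8 = (186^4)^2 ≡ 85^2 = 7225 ≡ 84 (mod 193)
186^9 = 186^8 · 186^1 ≡ 84 · 186 ≡ 184 (mod 193).
So s = 184; s⁻¹ ≡ 150 (mod 193).
m = c₂ · s⁻¹ mod 193 = 148 · 150 mod 193 = 5.

5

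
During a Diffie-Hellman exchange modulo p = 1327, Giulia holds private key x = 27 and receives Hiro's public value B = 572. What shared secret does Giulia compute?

Shared key K = 572^27 mod 1327.
572^1 ≡ 572 (mod 1327)
572^2 = (572^1)^2 ≡ 572^2 = 327184 ≡ 742 (mod 1327)
572^4 = (572^2)^2 ≡ 742^2 = 550564 ≡ 1186 (mod 1327)
572^8 = (572^4)^2 ≡ 1186^2 = 1406596 ≡ 1303 (mod 1327)
572^16 = (572^8)^2 ≡ 1303^2 = 1697809 ≡ 576 (mod 1327)
572^27 = 572^16 · 572^8 · 572^2 · 572^1 ≡ 576 · 1303 · 742 · 572 ≡ 234 (mod 1327).

234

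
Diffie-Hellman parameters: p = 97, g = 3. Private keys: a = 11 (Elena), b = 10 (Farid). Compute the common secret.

Farid sends B = g^b mod p = 3^10 mod 97.
3^1 ≡ 3 (mod 97)
3^2 = (3^1)^2 ≡ 3^2 = 9 ≡ 9 (mod 97)
3^4 = (3^2)^2 ≡ 9^2 = 81 ≡ 81 (mod 97)
3^8 = (3^4)^2 ≡ 81^2 = 6561 ≡ 62 (mod 97)
3^10 = 3^8 · 3^2 ≡ 62 · 9 ≡ 73 (mod 97).
So B = 73. Elena then computes K = B^a mod p = 73^11 mod 97.
73^1 ≡ 73 (mod 97)
73^2 = (73^1)^2 ≡ 73^2 = 5329 ≡ 91 (mod 97)
73^4 = (73^2)^2 ≡ 91^2 = 8281 ≡ 36 (mod 97)
73^8 = (73^4)^2 ≡ 36^2 = 1296 ≡ 35 (mod 97)
73^11 = 73^8 · 73^2 · 73^1 ≡ 35 · 91 · 73 ≡ 93 (mod 97).

93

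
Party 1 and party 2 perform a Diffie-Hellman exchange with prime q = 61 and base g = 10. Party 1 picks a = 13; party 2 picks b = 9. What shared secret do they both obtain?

28

Party 1 sends A = g^a mod q = 10^13 mod 61.
10^1 ≡ 10 (mod 61)
10^2 = (10^1)^2 ≡ 10^2 = 100 ≡ 39 (mod 61)
10^4 = (10^2)^2 ≡ 39^2 = 1521 ≡ 57 (mod 61)
10^8 = (10^4)^2 ≡ 57^2 = 3249 ≡ 16 (mod 61)
10^13 = 10^8 · 10^4 · 10^1 ≡ 16 · 57 · 10 ≡ 31 (mod 61).
So A = 31. Party 2 then computes K = A^b mod q = 31^9 mod 61.
31^1 ≡ 31 (mod 61)
31^2 = (31^1)^2 ≡ 31^2 = 961 ≡ 46 (mod 61)
31^4 = (31^2)^2 ≡ 46^2 = 2116 ≡ 42 (mod 61)
31^8 = (31^4)^2 ≡ 42^2 = 1764 ≡ 56 (mod 61)
31^9 = 31^8 · 31^1 ≡ 56 · 31 ≡ 28 (mod 61).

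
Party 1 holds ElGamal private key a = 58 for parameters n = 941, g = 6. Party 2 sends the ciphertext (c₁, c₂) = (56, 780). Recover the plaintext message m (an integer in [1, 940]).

Shared mask s = c₁^a mod n = 56^58 mod 941.
56^1 ≡ 56 (mod 941)
56^2 = (56^1)^2 ≡ 56^2 = 3136 ≡ 313 (mod 941)
56^4 = (56^2)^2 ≡ 313^2 = 97969 ≡ 105 (mod 941)
56^8 = (56^4)^2 ≡ 105^2 = 11025 ≡ 674 (mod 941)
56^16 = (56^8)^2 ≡ 674^2 = 454276 ≡ 714 (mod 941)
56^32 = (56^16)^2 ≡ 714^2 = 509796 ≡ 715 (mod 941)
56^58 = 56^32 · 56^16 · 56^8 · 56^2 ≡ 715 · 714 · 674 · 313 ≡ 292 (mod 941).
So s = 292; s⁻¹ ≡ 912 (mod 941).
m = c₂ · s⁻¹ mod 941 = 780 · 912 mod 941 = 905.

905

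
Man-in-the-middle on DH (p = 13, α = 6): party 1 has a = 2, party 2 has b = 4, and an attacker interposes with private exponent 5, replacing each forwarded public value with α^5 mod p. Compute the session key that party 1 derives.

Party 1 receives an attacker's public value M = 6^5 mod 13 instead of the honest one.
6^1 ≡ 6 (mod 13)
6^2 = (6^1)^2 ≡ 6^2 = 36 ≡ 10 (mod 13)
6^4 = (6^2)^2 ≡ 10^2 = 100 ≡ 9 (mod 13)
6^5 = 6^4 · 6^1 ≡ 9 · 6 ≡ 2 (mod 13).
So M = 2. Party 1 computes K = M^2 mod 13.
2^1 ≡ 2 (mod 13)
2^2 = (2^1)^2 ≡ 2^2 = 4 ≡ 4 (mod 13)

4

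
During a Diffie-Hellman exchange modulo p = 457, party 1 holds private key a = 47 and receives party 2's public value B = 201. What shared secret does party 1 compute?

Shared key K = 201^47 mod 457.
201^1 ≡ 201 (mod 457)
201^2 = (201^1)^2 ≡ 201^2 = 40401 ≡ 185 (mod 457)
201^4 = (201^2)^2 ≡ 185^2 = 34225 ≡ 407 (mod 457)
201^8 = (201^4)^2 ≡ 407^2 = 165649 ≡ 215 (mod 457)
201^16 = (201^8)^2 ≡ 215^2 = 46225 ≡ 68 (mod 457)
201^32 = (201^16)^2 ≡ 68^2 = 4624 ≡ 54 (mod 457)
201^47 = 201^32 · 201^8 · 201^4 · 201^2 · 201^1 ≡ 54 · 215 · 407 · 185 · 201 ≡ 257 (mod 457).

257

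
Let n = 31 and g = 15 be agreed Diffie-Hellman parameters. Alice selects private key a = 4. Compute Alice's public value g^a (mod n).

2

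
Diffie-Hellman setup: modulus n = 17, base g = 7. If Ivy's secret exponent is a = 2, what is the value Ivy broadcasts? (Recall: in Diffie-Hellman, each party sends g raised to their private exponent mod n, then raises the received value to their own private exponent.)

Public value = 7^2 mod 17.
7^1 ≡ 7 (mod 17)
7^2 = (7^1)^2 ≡ 7^2 = 49 ≡ 15 (mod 17)

15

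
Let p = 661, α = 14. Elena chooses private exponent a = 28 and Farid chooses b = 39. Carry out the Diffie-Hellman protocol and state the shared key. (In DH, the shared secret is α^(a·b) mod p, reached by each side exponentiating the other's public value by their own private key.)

130

Farid sends B = α^b mod p = 14^39 mod 661.
14^1 ≡ 14 (mod 661)
14^2 = (14^1)^2 ≡ 14^2 = 196 ≡ 196 (mod 661)
14^4 = (14^2)^2 ≡ 196^2 = 38416 ≡ 78 (mod 661)
14^8 = (14^4)^2 ≡ 78^2 = 6084 ≡ 135 (mod 661)
14^16 = (14^8)^2 ≡ 135^2 = 18225 ≡ 378 (mod 661)
14^32 = (14^16)^2 ≡ 378^2 = 142884 ≡ 108 (mod 661)
14^39 = 14^32 · 14^4 · 14^2 · 14^1 ≡ 108 · 78 · 196 · 14 ≡ 286 (mod 661).
So B = 286. Elena then computes K = B^a mod p = 286^28 mod 661.
286^1 ≡ 286 (mod 661)
286^2 = (286^1)^2 ≡ 286^2 = 81796 ≡ 493 (mod 661)
286^4 = (286^2)^2 ≡ 493^2 = 243049 ≡ 462 (mod 661)
286^8 = (286^4)^2 ≡ 462^2 = 213444 ≡ 602 (mod 661)
286^16 = (286^8)^2 ≡ 602^2 = 362404 ≡ 176 (mod 661)
286^28 = 286^16 · 286^8 · 286^4 ≡ 176 · 602 · 462 ≡ 130 (mod 661).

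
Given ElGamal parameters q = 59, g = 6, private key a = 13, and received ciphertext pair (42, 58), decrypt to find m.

4

Shared mask s = c₁^a mod q = 42^13 mod 59.
42^1 ≡ 42 (mod 59)
42^2 = (42^1)^2 ≡ 42^2 = 1764 ≡ 53 (mod 59)
42^4 = (42^2)^2 ≡ 53^2 = 2809 ≡ 36 (mod 59)
42^8 = (42^4)^2 ≡ 36^2 = 1296 ≡ 57 (mod 59)
42^13 = 42^8 · 42^4 · 42^1 ≡ 57 · 36 · 42 ≡ 44 (mod 59).
So s = 44; s⁻¹ ≡ 55 (mod 59).
m = c₂ · s⁻¹ mod 59 = 58 · 55 mod 59 = 4.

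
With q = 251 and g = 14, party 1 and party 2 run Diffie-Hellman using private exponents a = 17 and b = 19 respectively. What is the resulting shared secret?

Party 2 sends B = g^b mod q = 14^19 mod 251.
14^1 ≡ 14 (mod 251)
14^2 = (14^1)^2 ≡ 14^2 = 196 ≡ 196 (mod 251)
14^4 = (14^2)^2 ≡ 196^2 = 38416 ≡ 13 (mod 251)
14^8 = (14^4)^2 ≡ 13^2 = 169 ≡ 169 (mod 251)
14^16 = (14^8)^2 ≡ 169^2 = 28561 ≡ 198 (mod 251)
14^19 = 14^16 · 14^2 · 14^1 ≡ 198 · 196 · 14 ≡ 148 (mod 251).
So B = 148. Party 1 then computes K = B^a mod q = 148^17 mod 251.
148^1 ≡ 148 (mod 251)
148^2 = (148^1)^2 ≡ 148^2 = 21904 ≡ 67 (mod 251)
148^4 = (148^2)^2 ≡ 67^2 = 4489 ≡ 222 (mod 251)
148^8 = (148^4)^2 ≡ 222^2 = 49284 ≡ 88 (mod 251)
148^16 = (148^8)^2 ≡ 88^2 = 7744 ≡ 214 (mod 251)
148^17 = 148^16 · 148^1 ≡ 214 · 148 ≡ 46 (mod 251).

46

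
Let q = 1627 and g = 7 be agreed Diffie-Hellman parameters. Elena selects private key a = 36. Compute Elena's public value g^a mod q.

Public value = 7^36 mod 1627.
7^1 ≡ 7 (mod 1627)
7^2 = (7^1)^2 ≡ 7^2 = 49 ≡ 49 (mod 1627)
7^4 = (7^2)^2 ≡ 49^2 = 2401 ≡ 774 (mod 1627)
7^8 = (7^4)^2 ≡ 774^2 = 599076 ≡ 340 (mod 1627)
7^16 = (7^8)^2 ≡ 340^2 = 115600 ≡ 83 (mod 1627)
7^32 = (7^16)^2 ≡ 83^2 = 6889 ≡ 381 (mod 1627)
7^36 = 7^32 · 7^4 ≡ 381 · 774 ≡ 407 (mod 1627).

407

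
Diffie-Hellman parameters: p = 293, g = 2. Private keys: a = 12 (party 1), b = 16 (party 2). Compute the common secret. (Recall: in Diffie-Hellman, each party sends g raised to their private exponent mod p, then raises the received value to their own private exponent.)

Party 2 sends B = g^b mod p = 2^16 mod 293.
2^1 ≡ 2 (mod 293)
2^2 = (2^1)^2 ≡ 2^2 = 4 ≡ 4 (mod 293)
2^4 = (2^2)^2 ≡ 4^2 = 16 ≡ 16 (mod 293)
2^8 = (2^4)^2 ≡ 16^2 = 256 ≡ 256 (mod 293)
2^16 = (2^8)^2 ≡ 256^2 = 65536 ≡ 197 (mod 293)
So B = 197. Party 1 then computes K = B^a mod p = 197^12 mod 293.
197^1 ≡ 197 (mod 293)
197^2 = (197^1)^2 ≡ 197^2 = 38809 ≡ 133 (mod 293)
197^4 = (197^2)^2 ≡ 133^2 = 17689 ≡ 109 (mod 293)
197^8 = (197^4)^2 ≡ 109^2 = 11881 ≡ 161 (mod 293)
197^12 = 197^8 · 197^4 ≡ 161 · 109 ≡ 262 (mod 293).

262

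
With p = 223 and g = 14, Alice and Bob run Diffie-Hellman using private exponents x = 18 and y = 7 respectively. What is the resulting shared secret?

Bob sends B = g^y mod p = 14^7 mod 223.
14^1 ≡ 14 (mod 223)
14^2 = (14^1)^2 ≡ 14^2 = 196 ≡ 196 (mod 223)
14^4 = (14^2)^2 ≡ 196^2 = 38416 ≡ 60 (mod 223)
14^7 = 14^4 · 14^2 · 14^1 ≡ 60 · 196 · 14 ≡ 66 (mod 223).
So B = 66. Alice then computes K = B^x mod p = 66^18 mod 223.
66^1 ≡ 66 (mod 223)
66^2 = (66^1)^2 ≡ 66^2 = 4356 ≡ 119 (mod 223)
66^4 = (66^2)^2 ≡ 119^2 = 14161 ≡ 112 (mod 223)
66^8 = (66^4)^2 ≡ 112^2 = 12544 ≡ 56 (mod 223)
66^16 = (66^8)^2 ≡ 56^2 = 3136 ≡ 14 (mod 223)
66^18 = 66^16 · 66^2 ≡ 14 · 119 ≡ 105 (mod 223).

105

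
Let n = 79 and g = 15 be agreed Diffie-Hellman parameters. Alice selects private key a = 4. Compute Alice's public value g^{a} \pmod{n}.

65

Public value = 15^{4} \pmod{79}.
15^1 ≡ 15 (mod 79)
15^2 = (15^1)^2 ≡ 15^2 = 225 ≡ 67 (mod 79)
15^4 = (15^2)^2 ≡ 67^2 = 4489 ≡ 65 (mod 79)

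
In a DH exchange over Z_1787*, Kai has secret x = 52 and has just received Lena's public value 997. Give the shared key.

Shared key K = 997^52 mod 1787.
997^1 ≡ 997 (mod 1787)
997^2 = (997^1)^2 ≡ 997^2 = 994009 ≡ 437 (mod 1787)
997^4 = (997^2)^2 ≡ 437^2 = 190969 ≡ 1547 (mod 1787)
997^8 = (997^4)^2 ≡ 1547^2 = 2393209 ≡ 416 (mod 1787)
997^16 = (997^8)^2 ≡ 416^2 = 173056 ≡ 1504 (mod 1787)
997^32 = (997^16)^2 ≡ 1504^2 = 2262016 ≡ 1461 (mod 1787)
997^52 = 997^32 · 997^16 · 997^4 ≡ 1461 · 1504 · 1547 ≡ 797 (mod 1787).

797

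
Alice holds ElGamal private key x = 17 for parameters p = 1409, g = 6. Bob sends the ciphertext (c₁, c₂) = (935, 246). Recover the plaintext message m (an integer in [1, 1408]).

289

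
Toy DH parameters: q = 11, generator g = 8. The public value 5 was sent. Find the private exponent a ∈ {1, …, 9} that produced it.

8

Try successive powers of 8 modulo 11:
8^1 ≡ 8
8^2 ≡ 9
8^3 ≡ 6
8^4 ≡ 4
8^5 ≡ 10
8^6 ≡ 3
8^7 ≡ 2
8^8 ≡ 5
Found: a = 8.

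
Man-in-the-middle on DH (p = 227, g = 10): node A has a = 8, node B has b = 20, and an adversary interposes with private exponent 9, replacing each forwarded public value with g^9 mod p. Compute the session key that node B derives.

207

Node B receives an adversary's public value M = 10^9 mod 227 instead of the honest one.
10^1 ≡ 10 (mod 227)
10^2 = (10^1)^2 ≡ 10^2 = 100 ≡ 100 (mod 227)
10^4 = (10^2)^2 ≡ 100^2 = 10000 ≡ 12 (mod 227)
10^8 = (10^4)^2 ≡ 12^2 = 144 ≡ 144 (mod 227)
10^9 = 10^8 · 10^1 ≡ 144 · 10 ≡ 78 (mod 227).
So M = 78. Node B computes K = M^20 mod 227.
78^1 ≡ 78 (mod 227)
78^2 = (78^1)^2 ≡ 78^2 = 6084 ≡ 182 (mod 227)
78^4 = (78^2)^2 ≡ 182^2 = 33124 ≡ 209 (mod 227)
78^8 = (78^4)^2 ≡ 209^2 = 43681 ≡ 97 (mod 227)
78^16 = (78^8)^2 ≡ 97^2 = 9409 ≡ 102 (mod 227)
78^20 = 78^16 · 78^4 ≡ 102 · 209 ≡ 207 (mod 227).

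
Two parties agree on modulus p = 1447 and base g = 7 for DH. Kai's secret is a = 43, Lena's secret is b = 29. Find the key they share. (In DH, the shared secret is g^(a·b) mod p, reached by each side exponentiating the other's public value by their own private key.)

Lena sends B = g^b mod p = 7^29 mod 1447.
7^1 ≡ 7 (mod 1447)
7^2 = (7^1)^2 ≡ 7^2 = 49 ≡ 49 (mod 1447)
7^4 = (7^2)^2 ≡ 49^2 = 2401 ≡ 954 (mod 1447)
7^8 = (7^4)^2 ≡ 954^2 = 910116 ≡ 1400 (mod 1447)
7^16 = (7^8)^2 ≡ 1400^2 = 1960000 ≡ 762 (mod 1447)
7^29 = 7^16 · 7^8 · 7^4 · 7^1 ≡ 762 · 1400 · 954 · 7 ≡ 56 (mod 1447).
So B = 56. Kai then computes K = B^a mod p = 56^43 mod 1447.
56^1 ≡ 56 (mod 1447)
56^2 = (56^1)^2 ≡ 56^2 = 3136 ≡ 242 (mod 1447)
56^4 = (56^2)^2 ≡ 242^2 = 58564 ≡ 684 (mod 1447)
56^8 = (56^4)^2 ≡ 684^2 = 467856 ≡ 475 (mod 1447)
56^16 = (56^8)^2 ≡ 475^2 = 225625 ≡ 1340 (mod 1447)
56^32 = (56^16)^2 ≡ 1340^2 = 1795600 ≡ 1320 (mod 1447)
56^43 = 56^32 · 56^8 · 56^2 · 56^1 ≡ 1320 · 475 · 242 · 56 ≡ 213 (mod 1447).

213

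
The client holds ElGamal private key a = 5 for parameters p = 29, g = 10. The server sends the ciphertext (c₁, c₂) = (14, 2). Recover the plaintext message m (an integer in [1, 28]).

Shared mask s = c₁^a mod p = 14^5 mod 29.
14^1 ≡ 14 (mod 29)
14^2 = (14^1)^2 ≡ 14^2 = 196 ≡ 22 (mod 29)
14^4 = (14^2)^2 ≡ 22^2 = 484 ≡ 20 (mod 29)
14^5 = 14^4 · 14^1 ≡ 20 · 14 ≡ 19 (mod 29).
So s = 19; s⁻¹ ≡ 26 (mod 29).
m = c₂ · s⁻¹ mod 29 = 2 · 26 mod 29 = 23.

23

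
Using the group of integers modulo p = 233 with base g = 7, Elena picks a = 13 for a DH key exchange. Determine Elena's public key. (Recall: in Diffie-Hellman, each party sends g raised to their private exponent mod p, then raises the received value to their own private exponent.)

Public value = 7^13 mod 233.
7^1 ≡ 7 (mod 233)
7^2 = (7^1)^2 ≡ 7^2 = 49 ≡ 49 (mod 233)
7^4 = (7^2)^2 ≡ 49^2 = 2401 ≡ 71 (mod 233)
7^8 = (7^4)^2 ≡ 71^2 = 5041 ≡ 148 (mod 233)
7^13 = 7^8 · 7^4 · 7^1 ≡ 148 · 71 · 7 ≡ 161 (mod 233).

161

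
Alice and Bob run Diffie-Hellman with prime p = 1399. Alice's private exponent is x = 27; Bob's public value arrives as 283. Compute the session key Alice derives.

256

Shared key K = 283^27 mod 1399.
283^1 ≡ 283 (mod 1399)
283^2 = (283^1)^2 ≡ 283^2 = 80089 ≡ 346 (mod 1399)
283^4 = (283^2)^2 ≡ 346^2 = 119716 ≡ 801 (mod 1399)
283^8 = (283^4)^2 ≡ 801^2 = 641601 ≡ 859 (mod 1399)
283^16 = (283^8)^2 ≡ 859^2 = 737881 ≡ 608 (mod 1399)
283^27 = 283^16 · 283^8 · 283^2 · 283^1 ≡ 608 · 859 · 346 · 283 ≡ 256 (mod 1399).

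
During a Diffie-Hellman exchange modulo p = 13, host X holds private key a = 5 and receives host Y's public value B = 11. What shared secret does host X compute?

Shared key K = 11^5 mod 13.
11^1 ≡ 11 (mod 13)
11^2 = (11^1)^2 ≡ 11^2 = 121 ≡ 4 (mod 13)
11^4 = (11^2)^2 ≡ 4^2 = 16 ≡ 3 (mod 13)
11^5 = 11^4 · 11^1 ≡ 3 · 11 ≡ 7 (mod 13).

7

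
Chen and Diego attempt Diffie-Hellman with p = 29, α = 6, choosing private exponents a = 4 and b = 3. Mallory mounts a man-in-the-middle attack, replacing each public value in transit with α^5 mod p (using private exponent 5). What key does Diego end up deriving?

Diego receives Mallory's public value M = 6^5 mod 29 instead of the honest one.
6^1 ≡ 6 (mod 29)
6^2 = (6^1)^2 ≡ 6^2 = 36 ≡ 7 (mod 29)
6^4 = (6^2)^2 ≡ 7^2 = 49 ≡ 20 (mod 29)
6^5 = 6^4 · 6^1 ≡ 20 · 6 ≡ 4 (mod 29).
So M = 4. Diego computes K = M^3 mod 29.
4^1 ≡ 4 (mod 29)
4^2 = (4^1)^2 ≡ 4^2 = 16 ≡ 16 (mod 29)
4^3 = 4^2 · 4^1 ≡ 16 · 4 ≡ 6 (mod 29).

6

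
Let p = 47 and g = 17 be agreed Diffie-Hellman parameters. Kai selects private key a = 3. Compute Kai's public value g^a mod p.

25

Public value = 17^3 mod 47.
17^1 ≡ 17 (mod 47)
17^2 = (17^1)^2 ≡ 17^2 = 289 ≡ 7 (mod 47)
17^3 = 17^2 · 17^1 ≡ 7 · 17 ≡ 25 (mod 47).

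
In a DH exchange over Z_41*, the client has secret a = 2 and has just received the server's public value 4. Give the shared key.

16

Shared key K = 4^2 mod 41.
4^1 ≡ 4 (mod 41)
4^2 = (4^1)^2 ≡ 4^2 = 16 ≡ 16 (mod 41)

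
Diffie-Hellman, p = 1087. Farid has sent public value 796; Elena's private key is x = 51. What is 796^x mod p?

Shared key K = 796^51 mod 1087.
796^1 ≡ 796 (mod 1087)
796^2 = (796^1)^2 ≡ 796^2 = 633616 ≡ 982 (mod 1087)
796^4 = (796^2)^2 ≡ 982^2 = 964324 ≡ 155 (mod 1087)
796^8 = (796^4)^2 ≡ 155^2 = 24025 ≡ 111 (mod 1087)
796^16 = (796^8)^2 ≡ 111^2 = 12321 ≡ 364 (mod 1087)
796^32 = (796^16)^2 ≡ 364^2 = 132496 ≡ 969 (mod 1087)
796^51 = 796^32 · 796^16 · 796^2 · 796^1 ≡ 969 · 364 · 982 · 796 ≡ 873 (mod 1087).

873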